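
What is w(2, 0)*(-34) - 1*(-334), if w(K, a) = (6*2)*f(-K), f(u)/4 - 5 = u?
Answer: -4562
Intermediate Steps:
f(u) = 20 + 4*u
w(K, a) = 240 - 48*K (w(K, a) = (6*2)*(20 + 4*(-K)) = 12*(20 - 4*K) = 240 - 48*K)
w(2, 0)*(-34) - 1*(-334) = (240 - 48*2)*(-34) - 1*(-334) = (240 - 96)*(-34) + 334 = 144*(-34) + 334 = -4896 + 334 = -4562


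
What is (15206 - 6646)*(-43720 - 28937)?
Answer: -621943920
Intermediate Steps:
(15206 - 6646)*(-43720 - 28937) = 8560*(-72657) = -621943920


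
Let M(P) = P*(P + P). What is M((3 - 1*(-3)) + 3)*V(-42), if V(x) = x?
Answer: -6804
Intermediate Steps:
M(P) = 2*P**2 (M(P) = P*(2*P) = 2*P**2)
M((3 - 1*(-3)) + 3)*V(-42) = (2*((3 - 1*(-3)) + 3)**2)*(-42) = (2*((3 + 3) + 3)**2)*(-42) = (2*(6 + 3)**2)*(-42) = (2*9**2)*(-42) = (2*81)*(-42) = 162*(-42) = -6804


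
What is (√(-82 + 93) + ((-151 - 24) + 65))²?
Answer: (-110 + √11)² ≈ 11381.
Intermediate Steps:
(√(-82 + 93) + ((-151 - 24) + 65))² = (√11 + (-175 + 65))² = (√11 - 110)² = (-110 + √11)²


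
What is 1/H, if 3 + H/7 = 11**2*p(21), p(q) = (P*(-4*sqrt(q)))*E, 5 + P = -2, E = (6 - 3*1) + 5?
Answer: 1/35996713963 + 3872*sqrt(21)/15427163127 ≈ 1.1502e-6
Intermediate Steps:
E = 8 (E = (6 - 3) + 5 = 3 + 5 = 8)
P = -7 (P = -5 - 2 = -7)
p(q) = 224*sqrt(q) (p(q) = -(-28)*sqrt(q)*8 = (28*sqrt(q))*8 = 224*sqrt(q))
H = -21 + 189728*sqrt(21) (H = -21 + 7*(11**2*(224*sqrt(21))) = -21 + 7*(121*(224*sqrt(21))) = -21 + 7*(27104*sqrt(21)) = -21 + 189728*sqrt(21) ≈ 8.6942e+5)
1/H = 1/(-21 + 189728*sqrt(21))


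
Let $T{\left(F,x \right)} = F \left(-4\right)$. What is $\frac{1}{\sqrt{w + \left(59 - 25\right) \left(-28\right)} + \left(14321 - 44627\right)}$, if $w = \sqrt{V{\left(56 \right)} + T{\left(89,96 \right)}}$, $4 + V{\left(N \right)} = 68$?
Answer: $\frac{1}{-30306 + \sqrt{2} \sqrt{-476 + i \sqrt{73}}} \approx -3.2997 \cdot 10^{-5} - 3.36 \cdot 10^{-8} i$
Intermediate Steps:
$V{\left(N \right)} = 64$ ($V{\left(N \right)} = -4 + 68 = 64$)
$T{\left(F,x \right)} = - 4 F$
$w = 2 i \sqrt{73}$ ($w = \sqrt{64 - 356} = \sqrt{-292} = 2 i \sqrt{73} \approx 17.088 i$)
$\frac{1}{\sqrt{w + \left(59 - 25\right) \left(-28\right)} + \left(14321 - 44627\right)} = \frac{1}{\sqrt{2 i \sqrt{73} + \left(59 - 25\right) \left(-28\right)} + \left(14321 - 44627\right)} = \frac{1}{\sqrt{2 i \sqrt{73} + 34 \left(-28\right)} + \left(14321 - 44627\right)} = \frac{1}{\sqrt{2 i \sqrt{73} - 952} - 30306} = \frac{1}{\sqrt{-952 + 2 i \sqrt{73}} - 30306} = \frac{1}{-30306 + \sqrt{-952 + 2 i \sqrt{73}}}$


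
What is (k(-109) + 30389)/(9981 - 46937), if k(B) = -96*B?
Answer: -40853/36956 ≈ -1.1054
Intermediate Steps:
(k(-109) + 30389)/(9981 - 46937) = (-96*(-109) + 30389)/(9981 - 46937) = (10464 + 30389)/(-36956) = 40853*(-1/36956) = -40853/36956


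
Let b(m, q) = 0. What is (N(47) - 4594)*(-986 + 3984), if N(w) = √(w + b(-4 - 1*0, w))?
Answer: -13772812 + 2998*√47 ≈ -1.3752e+7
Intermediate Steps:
N(w) = √w (N(w) = √(w + 0) = √w)
(N(47) - 4594)*(-986 + 3984) = (√47 - 4594)*(-986 + 3984) = (-4594 + √47)*2998 = -13772812 + 2998*√47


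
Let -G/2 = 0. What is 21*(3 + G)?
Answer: 63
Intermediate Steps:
G = 0 (G = -2*0 = 0)
21*(3 + G) = 21*(3 + 0) = 21*3 = 63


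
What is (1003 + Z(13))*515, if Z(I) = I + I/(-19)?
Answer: 9934865/19 ≈ 5.2289e+5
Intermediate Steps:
Z(I) = 18*I/19 (Z(I) = I + I*(-1/19) = I - I/19 = 18*I/19)
(1003 + Z(13))*515 = (1003 + (18/19)*13)*515 = (1003 + 234/19)*515 = (19291/19)*515 = 9934865/19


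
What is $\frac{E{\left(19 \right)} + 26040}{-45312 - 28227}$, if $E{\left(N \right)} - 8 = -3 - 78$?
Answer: $- \frac{25967}{73539} \approx -0.35311$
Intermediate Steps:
$E{\left(N \right)} = -73$ ($E{\left(N \right)} = 8 - 81 = -73$)
$\frac{E{\left(19 \right)} + 26040}{-45312 - 28227} = \frac{-73 + 26040}{-45312 - 28227} = \frac{25967}{-73539} = 25967 \left(- \frac{1}{73539}\right) = - \frac{25967}{73539}$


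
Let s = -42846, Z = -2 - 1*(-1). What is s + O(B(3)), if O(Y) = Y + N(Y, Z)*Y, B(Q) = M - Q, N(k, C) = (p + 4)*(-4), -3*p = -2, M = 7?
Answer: -128750/3 ≈ -42917.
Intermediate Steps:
p = ⅔ (p = -⅓*(-2) = ⅔ ≈ 0.66667)
Z = -1 (Z = -2 + 1 = -1)
N(k, C) = -56/3 (N(k, C) = (⅔ + 4)*(-4) = (14/3)*(-4) = -56/3)
B(Q) = 7 - Q
O(Y) = -53*Y/3 (O(Y) = Y - 56*Y/3 = -53*Y/3)
s + O(B(3)) = -42846 - 53*(7 - 1*3)/3 = -42846 - 53*(7 - 3)/3 = -42846 - 53/3*4 = -42846 - 212/3 = -128750/3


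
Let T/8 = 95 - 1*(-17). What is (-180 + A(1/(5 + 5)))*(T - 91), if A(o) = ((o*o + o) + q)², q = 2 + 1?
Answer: -274227919/2000 ≈ -1.3711e+5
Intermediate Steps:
T = 896 (T = 8*(95 - 1*(-17)) = 8*(95 + 17) = 8*112 = 896)
q = 3
A(o) = (3 + o + o²)² (A(o) = ((o*o + o) + 3)² = ((o² + o) + 3)² = ((o + o²) + 3)² = (3 + o + o²)²)
(-180 + A(1/(5 + 5)))*(T - 91) = (-180 + (3 + 1/(5 + 5) + (1/(5 + 5))²)²)*(896 - 91) = (-180 + (3 + 1/10 + (1/10)²)²)*805 = (-180 + (3 + ⅒ + (⅒)²)²)*805 = (-180 + (3 + ⅒ + 1/100)²)*805 = (-180 + (311/100)²)*805 = (-180 + 96721/10000)*805 = -1703279/10000*805 = -274227919/2000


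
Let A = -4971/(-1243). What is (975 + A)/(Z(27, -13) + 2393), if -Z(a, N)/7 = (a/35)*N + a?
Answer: 6084480/14134153 ≈ 0.43048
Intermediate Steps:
A = 4971/1243 (A = -4971*(-1/1243) = 4971/1243 ≈ 3.9992)
Z(a, N) = -7*a - N*a/5 (Z(a, N) = -7*((a/35)*N + a) = -7*(N*a/35 + a) = -7*(a + N*a/35) = -7*a - N*a/5)
(975 + A)/(Z(27, -13) + 2393) = (975 + 4971/1243)/(-⅕*27*(35 - 13) + 2393) = 1216896/(1243*(-⅕*27*22 + 2393)) = 1216896/(1243*(-594/5 + 2393)) = 1216896/(1243*(11371/5)) = (1216896/1243)*(5/11371) = 6084480/14134153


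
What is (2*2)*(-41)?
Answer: -164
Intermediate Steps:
(2*2)*(-41) = 4*(-41) = -164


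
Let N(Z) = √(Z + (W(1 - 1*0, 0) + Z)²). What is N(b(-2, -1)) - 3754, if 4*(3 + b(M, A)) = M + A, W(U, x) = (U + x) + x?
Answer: -3754 + √61/4 ≈ -3752.0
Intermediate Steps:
W(U, x) = U + 2*x
b(M, A) = -3 + A/4 + M/4 (b(M, A) = -3 + (M + A)/4 = -3 + (A + M)/4 = -3 + (A/4 + M/4) = -3 + A/4 + M/4)
N(Z) = √(Z + (1 + Z)²) (N(Z) = √(Z + (((1 - 1*0) + 2*0) + Z)²) = √(Z + (((1 + 0) + 0) + Z)²) = √(Z + ((1 + 0) + Z)²) = √(Z + (1 + Z)²))
N(b(-2, -1)) - 3754 = √((-3 + (¼)*(-1) + (¼)*(-2)) + (1 + (-3 + (¼)*(-1) + (¼)*(-2)))²) - 3754 = √((-3 - ¼ - ½) + (1 + (-3 - ¼ - ½))²) - 3754 = √(-15/4 + (1 - 15/4)²) - 3754 = √(-15/4 + (-11/4)²) - 3754 = √(-15/4 + 121/16) - 3754 = √(61/16) - 3754 = √61/4 - 3754 = -3754 + √61/4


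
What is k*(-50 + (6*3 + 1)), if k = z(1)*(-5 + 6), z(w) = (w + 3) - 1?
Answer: -93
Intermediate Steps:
z(w) = 2 + w (z(w) = (3 + w) - 1 = 2 + w)
k = 3 (k = (2 + 1)*(-5 + 6) = 3*1 = 3)
k*(-50 + (6*3 + 1)) = 3*(-50 + (6*3 + 1)) = 3*(-50 + (18 + 1)) = 3*(-50 + 19) = 3*(-31) = -93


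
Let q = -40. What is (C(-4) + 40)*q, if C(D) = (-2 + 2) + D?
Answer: -1440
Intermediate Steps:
C(D) = D (C(D) = 0 + D = D)
(C(-4) + 40)*q = (-4 + 40)*(-40) = 36*(-40) = -1440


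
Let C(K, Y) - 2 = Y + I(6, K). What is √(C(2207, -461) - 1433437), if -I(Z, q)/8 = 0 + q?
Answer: 4*I*√90722 ≈ 1204.8*I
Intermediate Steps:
I(Z, q) = -8*q (I(Z, q) = -8*(0 + q) = -8*q)
C(K, Y) = 2 + Y - 8*K (C(K, Y) = 2 + (Y - 8*K) = 2 + Y - 8*K)
√(C(2207, -461) - 1433437) = √((2 - 461 - 8*2207) - 1433437) = √((2 - 461 - 17656) - 1433437) = √(-18115 - 1433437) = √(-1451552) = 4*I*√90722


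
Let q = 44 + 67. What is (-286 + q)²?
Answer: 30625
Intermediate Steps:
q = 111
(-286 + q)² = (-286 + 111)² = (-175)² = 30625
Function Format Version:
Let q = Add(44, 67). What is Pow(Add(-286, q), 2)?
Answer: 30625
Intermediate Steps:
q = 111
Pow(Add(-286, q), 2) = Pow(Add(-286, 111), 2) = Pow(-175, 2) = 30625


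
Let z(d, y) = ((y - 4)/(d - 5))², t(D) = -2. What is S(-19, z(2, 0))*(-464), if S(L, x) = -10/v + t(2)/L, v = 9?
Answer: 79808/171 ≈ 466.71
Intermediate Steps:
z(d, y) = (-4 + y)²/(-5 + d)² (z(d, y) = ((-4 + y)/(-5 + d))² = (-4 + y)²/(-5 + d)²)
S(L, x) = -10/9 - 2/L
S(-19, z(2, 0))*(-464) = (-10/9 - 2/(-19))*(-464) = (-10/9 - 2*(-1/19))*(-464) = (-10/9 + 2/19)*(-464) = -172/171*(-464) = 79808/171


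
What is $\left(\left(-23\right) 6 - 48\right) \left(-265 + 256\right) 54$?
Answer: $90396$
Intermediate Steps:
$\left(\left(-23\right) 6 - 48\right) \left(-265 + 256\right) 54 = \left(-138 - 48\right) \left(-9\right) 54 = \left(-186\right) \left(-9\right) 54 = 1674 \cdot 54 = 90396$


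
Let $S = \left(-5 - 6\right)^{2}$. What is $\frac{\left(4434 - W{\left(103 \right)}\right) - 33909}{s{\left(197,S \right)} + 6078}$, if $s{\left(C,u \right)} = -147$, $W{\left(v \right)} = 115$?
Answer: $- \frac{29590}{5931} \approx -4.989$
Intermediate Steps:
$S = 121$ ($S = \left(-11\right)^{2} = 121$)
$\frac{\left(4434 - W{\left(103 \right)}\right) - 33909}{s{\left(197,S \right)} + 6078} = \frac{\left(4434 - 115\right) - 33909}{-147 + 6078} = \frac{\left(4434 - 115\right) - 33909}{5931} = \left(4319 - 33909\right) \frac{1}{5931} = \left(-29590\right) \frac{1}{5931} = - \frac{29590}{5931}$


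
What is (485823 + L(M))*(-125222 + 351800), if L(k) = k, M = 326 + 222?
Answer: 110200968438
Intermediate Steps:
M = 548
(485823 + L(M))*(-125222 + 351800) = (485823 + 548)*(-125222 + 351800) = 486371*226578 = 110200968438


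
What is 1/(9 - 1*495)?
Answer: -1/486 ≈ -0.0020576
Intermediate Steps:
1/(9 - 1*495) = 1/(9 - 495) = 1/(-486) = -1/486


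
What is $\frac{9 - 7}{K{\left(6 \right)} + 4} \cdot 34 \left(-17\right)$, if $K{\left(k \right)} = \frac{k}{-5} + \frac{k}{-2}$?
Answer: $5780$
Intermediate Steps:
$K{\left(k \right)} = - \frac{7 k}{10}$ ($K{\left(k \right)} = k \left(- \frac{1}{5}\right) + k \left(- \frac{1}{2}\right) = - \frac{k}{5} - \frac{k}{2} = - \frac{7 k}{10}$)
$\frac{9 - 7}{K{\left(6 \right)} + 4} \cdot 34 \left(-17\right) = \frac{9 - 7}{\left(- \frac{7}{10}\right) 6 + 4} \cdot 34 \left(-17\right) = \frac{2}{- \frac{21}{5} + 4} \cdot 34 \left(-17\right) = \frac{2}{- \frac{1}{5}} \cdot 34 \left(-17\right) = 2 \left(-5\right) 34 \left(-17\right) = \left(-10\right) 34 \left(-17\right) = \left(-340\right) \left(-17\right) = 5780$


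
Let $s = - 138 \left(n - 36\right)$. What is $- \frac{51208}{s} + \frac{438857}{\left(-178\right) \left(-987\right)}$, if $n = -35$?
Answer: $- \frac{782767967}{286895238} \approx -2.7284$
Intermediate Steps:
$s = 9798$ ($s = - 138 \left(-35 - 36\right) = \left(-138\right) \left(-71\right) = 9798$)
$- \frac{51208}{s} + \frac{438857}{\left(-178\right) \left(-987\right)} = - \frac{51208}{9798} + \frac{438857}{\left(-178\right) \left(-987\right)} = \left(-51208\right) \frac{1}{9798} + \frac{438857}{175686} = - \frac{25604}{4899} + 438857 \cdot \frac{1}{175686} = - \frac{25604}{4899} + \frac{438857}{175686} = - \frac{782767967}{286895238}$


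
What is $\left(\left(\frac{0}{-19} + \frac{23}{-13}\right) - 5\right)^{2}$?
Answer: $\frac{7744}{169} \approx 45.823$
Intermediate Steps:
$\left(\left(\frac{0}{-19} + \frac{23}{-13}\right) - 5\right)^{2} = \left(\left(0 \left(- \frac{1}{19}\right) + 23 \left(- \frac{1}{13}\right)\right) - 5\right)^{2} = \left(\left(0 - \frac{23}{13}\right) - 5\right)^{2} = \left(- \frac{23}{13} - 5\right)^{2} = \left(- \frac{88}{13}\right)^{2} = \frac{7744}{169}$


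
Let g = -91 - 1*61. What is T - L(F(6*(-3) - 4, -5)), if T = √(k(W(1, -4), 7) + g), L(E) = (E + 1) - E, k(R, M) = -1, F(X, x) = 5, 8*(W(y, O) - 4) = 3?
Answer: -1 + 3*I*√17 ≈ -1.0 + 12.369*I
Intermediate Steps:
W(y, O) = 35/8 (W(y, O) = 4 + (⅛)*3 = 4 + 3/8 = 35/8)
L(E) = 1 (L(E) = (1 + E) - E = 1)
g = -152 (g = -91 - 61 = -152)
T = 3*I*√17 (T = √(-1 - 152) = √(-153) = 3*I*√17 ≈ 12.369*I)
T - L(F(6*(-3) - 4, -5)) = 3*I*√17 - 1*1 = 3*I*√17 - 1 = -1 + 3*I*√17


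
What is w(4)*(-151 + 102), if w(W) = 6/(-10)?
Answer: 147/5 ≈ 29.400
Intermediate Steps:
w(W) = -3/5 (w(W) = 6*(-1/10) = -3/5)
w(4)*(-151 + 102) = -3*(-151 + 102)/5 = -3/5*(-49) = 147/5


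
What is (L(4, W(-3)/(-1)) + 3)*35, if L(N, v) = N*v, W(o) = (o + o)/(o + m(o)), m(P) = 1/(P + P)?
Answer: -3045/19 ≈ -160.26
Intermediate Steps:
m(P) = 1/(2*P)
W(o) = 2*o/(o + 1/(2*o)) (W(o) = (o + o)/(o + 1/(2*o)) = (2*o)/(o + 1/(2*o)) = 2*o/(o + 1/(2*o)))
(L(4, W(-3)/(-1)) + 3)*35 = (4*((4*(-3)**2/(1 + 2*(-3)**2))/(-1)) + 3)*35 = (4*((4*9/(1 + 2*9))*(-1)) + 3)*35 = (4*((4*9/(1 + 18))*(-1)) + 3)*35 = (4*((4*9/19)*(-1)) + 3)*35 = (4*((4*9*(1/19))*(-1)) + 3)*35 = (4*((36/19)*(-1)) + 3)*35 = (4*(-36/19) + 3)*35 = (-144/19 + 3)*35 = -87/19*35 = -3045/19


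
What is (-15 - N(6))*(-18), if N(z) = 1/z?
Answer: 273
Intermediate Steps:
N(z) = 1/z
(-15 - N(6))*(-18) = (-15 - 1/6)*(-18) = (-15 - 1*⅙)*(-18) = (-15 - ⅙)*(-18) = -91/6*(-18) = 273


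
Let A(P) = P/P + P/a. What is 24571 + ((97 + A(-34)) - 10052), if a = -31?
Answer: 453161/31 ≈ 14618.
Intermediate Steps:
A(P) = 1 - P/31 (A(P) = P/P + P/(-31) = 1 + P*(-1/31) = 1 - P/31)
24571 + ((97 + A(-34)) - 10052) = 24571 + ((97 + (1 - 1/31*(-34))) - 10052) = 24571 + ((97 + (1 + 34/31)) - 10052) = 24571 + ((97 + 65/31) - 10052) = 24571 + (3072/31 - 10052) = 24571 - 308540/31 = 453161/31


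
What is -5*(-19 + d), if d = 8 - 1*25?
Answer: 180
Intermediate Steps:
d = -17 (d = 8 - 25 = -17)
-5*(-19 + d) = -5*(-19 - 17) = -5*(-36) = 180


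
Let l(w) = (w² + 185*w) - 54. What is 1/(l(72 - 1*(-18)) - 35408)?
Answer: -1/10712 ≈ -9.3353e-5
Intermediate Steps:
l(w) = -54 + w² + 185*w
1/(l(72 - 1*(-18)) - 35408) = 1/((-54 + (72 - 1*(-18))² + 185*(72 - 1*(-18))) - 35408) = 1/((-54 + (72 + 18)² + 185*(72 + 18)) - 35408) = 1/((-54 + 90² + 185*90) - 35408) = 1/((-54 + 8100 + 16650) - 35408) = 1/(24696 - 35408) = 1/(-10712) = -1/10712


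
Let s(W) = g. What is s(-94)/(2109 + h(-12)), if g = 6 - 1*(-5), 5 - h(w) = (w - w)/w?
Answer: 11/2114 ≈ 0.0052034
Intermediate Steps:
h(w) = 5 (h(w) = 5 - (w - w)/w = 5 - 0/w = 5 - 1*0 = 5 + 0 = 5)
g = 11 (g = 6 + 5 = 11)
s(W) = 11
s(-94)/(2109 + h(-12)) = 11/(2109 + 5) = 11/2114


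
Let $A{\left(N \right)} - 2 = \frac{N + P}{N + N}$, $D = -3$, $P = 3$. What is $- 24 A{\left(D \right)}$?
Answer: $-48$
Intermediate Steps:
$A{\left(N \right)} = 2 + \frac{3 + N}{2 N}$ ($A{\left(N \right)} = 2 + \frac{N + 3}{N + N} = 2 + \frac{3 + N}{2 N}$)
$- 24 A{\left(D \right)} = - 24 \frac{3 + 5 \left(-3\right)}{2 \left(-3\right)} = - 24 \cdot \frac{1}{2} \left(- \frac{1}{3}\right) \left(3 - 15\right) = - 24 \cdot \frac{1}{2} \left(- \frac{1}{3}\right) \left(-12\right) = \left(-24\right) 2 = -48$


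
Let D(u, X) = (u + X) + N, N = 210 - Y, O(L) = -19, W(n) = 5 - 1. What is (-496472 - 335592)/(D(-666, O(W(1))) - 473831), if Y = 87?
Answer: 832064/474393 ≈ 1.7540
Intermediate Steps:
W(n) = 4
N = 123 (N = 210 - 1*87 = 210 - 87 = 123)
D(u, X) = 123 + X + u (D(u, X) = (u + X) + 123 = (X + u) + 123 = 123 + X + u)
(-496472 - 335592)/(D(-666, O(W(1))) - 473831) = (-496472 - 335592)/((123 - 19 - 666) - 473831) = -832064/(-562 - 473831) = -832064/(-474393) = -832064*(-1/474393) = 832064/474393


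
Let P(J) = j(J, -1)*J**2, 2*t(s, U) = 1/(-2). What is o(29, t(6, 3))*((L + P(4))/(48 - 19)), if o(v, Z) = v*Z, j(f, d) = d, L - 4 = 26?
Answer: -7/2 ≈ -3.5000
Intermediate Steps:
L = 30 (L = 4 + 26 = 30)
t(s, U) = -1/4 (t(s, U) = (1/(-2))/2 = (1*(-1/2))/2 = (1/2)*(-1/2) = -1/4)
P(J) = -J**2
o(v, Z) = Z*v
o(29, t(6, 3))*((L + P(4))/(48 - 19)) = (-1/4*29)*((30 - 1*4**2)/(48 - 19)) = -29*(30 - 1*16)/(4*29) = -29*(30 - 16)/(4*29) = -203/(2*29) = -29/4*14/29 = -7/2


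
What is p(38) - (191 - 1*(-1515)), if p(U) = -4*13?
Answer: -1758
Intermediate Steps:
p(U) = -52
p(38) - (191 - 1*(-1515)) = -52 - (191 - 1*(-1515)) = -52 - (191 + 1515) = -52 - 1*1706 = -52 - 1706 = -1758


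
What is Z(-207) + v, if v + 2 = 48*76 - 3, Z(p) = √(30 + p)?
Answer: 3643 + I*√177 ≈ 3643.0 + 13.304*I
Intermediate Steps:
v = 3643 (v = -2 + (48*76 - 3) = -2 + (3648 - 3) = -2 + 3645 = 3643)
Z(-207) + v = √(30 - 207) + 3643 = √(-177) + 3643 = I*√177 + 3643 = 3643 + I*√177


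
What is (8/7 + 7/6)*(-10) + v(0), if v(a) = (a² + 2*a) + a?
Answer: -485/21 ≈ -23.095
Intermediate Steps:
v(a) = a² + 3*a
(8/7 + 7/6)*(-10) + v(0) = (8/7 + 7/6)*(-10) + 0*(3 + 0) = (8*(⅐) + 7*(⅙))*(-10) + 0*3 = (8/7 + 7/6)*(-10) + 0 = (97/42)*(-10) + 0 = -485/21 + 0 = -485/21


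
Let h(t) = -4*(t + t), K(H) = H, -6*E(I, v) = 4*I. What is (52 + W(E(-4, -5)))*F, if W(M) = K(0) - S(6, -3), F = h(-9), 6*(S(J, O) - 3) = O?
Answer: 3564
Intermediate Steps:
E(I, v) = -2*I/3
S(J, O) = 3 + O/6
h(t) = -8*t
F = 72 (F = -8*(-9) = 72)
W(M) = -5/2 (W(M) = 0 - (3 + (⅙)*(-3)) = 0 - (3 - ½) = 0 - 1*5/2 = 0 - 5/2 = -5/2)
(52 + W(E(-4, -5)))*F = (52 - 5/2)*72 = (99/2)*72 = 3564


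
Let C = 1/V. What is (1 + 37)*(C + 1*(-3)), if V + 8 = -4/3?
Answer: -1653/14 ≈ -118.07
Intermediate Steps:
V = -28/3 (V = -8 - 4/3 = -28/3 ≈ -9.3333)
C = -3/28 (C = 1/(-28/3) = -3/28 ≈ -0.10714)
(1 + 37)*(C + 1*(-3)) = (1 + 37)*(-3/28 + 1*(-3)) = 38*(-3/28 - 3) = 38*(-87/28) = -1653/14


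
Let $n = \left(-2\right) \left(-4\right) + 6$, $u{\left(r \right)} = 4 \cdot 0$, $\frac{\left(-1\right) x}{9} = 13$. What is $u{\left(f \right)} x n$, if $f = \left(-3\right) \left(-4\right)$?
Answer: $0$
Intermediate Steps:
$x = -117$ ($x = \left(-9\right) 13 = -117$)
$f = 12$
$u{\left(r \right)} = 0$
$n = 14$ ($n = 8 + 6 = 14$)
$u{\left(f \right)} x n = 0 \left(-117\right) 14 = 0 \cdot 14 = 0$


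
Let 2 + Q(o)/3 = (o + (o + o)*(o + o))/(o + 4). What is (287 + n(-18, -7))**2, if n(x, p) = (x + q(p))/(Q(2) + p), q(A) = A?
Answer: 1375929/16 ≈ 85996.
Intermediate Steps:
Q(o) = -6 + 3*(o + 4*o**2)/(4 + o) (Q(o) = -6 + 3*((o + (o + o)*(o + o))/(o + 4)) = -6 + 3*((o + (2*o)*(2*o))/(4 + o)) = -6 + 3*((o + 4*o**2)/(4 + o)) = -6 + 3*(o + 4*o**2)/(4 + o))
n(x, p) = (p + x)/(3 + p) (n(x, p) = (x + p)/(3*(-8 - 1*2 + 4*2**2)/(4 + 2) + p) = (p + x)/(3*(-8 - 2 + 4*4)/6 + p) = (p + x)/(3*(1/6)*(-8 - 2 + 16) + p) = (p + x)/(3*(1/6)*6 + p) = (p + x)/(3 + p))
(287 + n(-18, -7))**2 = (287 + (-7 - 18)/(3 - 7))**2 = (287 - 25/(-4))**2 = (287 - 1/4*(-25))**2 = (287 + 25/4)**2 = (1173/4)**2 = 1375929/16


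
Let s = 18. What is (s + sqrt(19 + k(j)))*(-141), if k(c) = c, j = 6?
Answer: -3243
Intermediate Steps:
(s + sqrt(19 + k(j)))*(-141) = (18 + sqrt(19 + 6))*(-141) = (18 + sqrt(25))*(-141) = (18 + 5)*(-141) = 23*(-141) = -3243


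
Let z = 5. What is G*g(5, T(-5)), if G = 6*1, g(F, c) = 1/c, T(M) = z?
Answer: 6/5 ≈ 1.2000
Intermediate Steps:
T(M) = 5
G = 6
G*g(5, T(-5)) = 6/5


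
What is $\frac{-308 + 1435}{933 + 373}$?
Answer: $\frac{1127}{1306} \approx 0.86294$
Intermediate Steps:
$\frac{-308 + 1435}{933 + 373} = \frac{1127}{1306}$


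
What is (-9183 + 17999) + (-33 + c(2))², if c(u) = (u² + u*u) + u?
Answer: 9345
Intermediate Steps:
c(u) = u + 2*u² (c(u) = (u² + u²) + u = 2*u² + u = u + 2*u²)
(-9183 + 17999) + (-33 + c(2))² = (-9183 + 17999) + (-33 + 2*(1 + 2*2))² = 8816 + (-33 + 2*(1 + 4))² = 8816 + (-33 + 2*5)² = 8816 + (-33 + 10)² = 8816 + (-23)² = 8816 + 529 = 9345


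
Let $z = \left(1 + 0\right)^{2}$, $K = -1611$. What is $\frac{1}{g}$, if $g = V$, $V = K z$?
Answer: $- \frac{1}{1611} \approx -0.00062073$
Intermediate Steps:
$z = 1$ ($z = 1^{2} = 1$)
$V = -1611$ ($V = \left(-1611\right) 1 = -1611$)
$g = -1611$
$\frac{1}{g} = \frac{1}{-1611} = - \frac{1}{1611}$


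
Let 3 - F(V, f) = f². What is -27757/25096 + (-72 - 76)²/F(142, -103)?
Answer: -422046763/133084088 ≈ -3.1713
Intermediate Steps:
F(V, f) = 3 - f²
-27757/25096 + (-72 - 76)²/F(142, -103) = -27757/25096 + (-72 - 76)²/(3 - 1*(-103)²) = -27757*1/25096 + (-148)²/(3 - 1*10609) = -27757/25096 + 21904/(3 - 10609) = -27757/25096 + 21904/(-10606) = -27757/25096 + 21904*(-1/10606) = -27757/25096 - 10952/5303 = -422046763/133084088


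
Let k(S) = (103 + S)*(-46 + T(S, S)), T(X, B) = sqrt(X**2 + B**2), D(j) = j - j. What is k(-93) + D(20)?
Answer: -460 + 930*sqrt(2) ≈ 855.22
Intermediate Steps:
D(j) = 0
T(X, B) = sqrt(B**2 + X**2)
k(S) = (-46 + sqrt(2)*sqrt(S**2))*(103 + S) (k(S) = (103 + S)*(-46 + sqrt(S**2 + S**2)) = (103 + S)*(-46 + sqrt(2*S**2)) = (103 + S)*(-46 + sqrt(2)*sqrt(S**2)) = (-46 + sqrt(2)*sqrt(S**2))*(103 + S))
k(-93) + D(20) = (-4738 - 46*(-93) + 103*sqrt(2)*sqrt((-93)**2) - 93*sqrt(2)*sqrt((-93)**2)) + 0 = (-4738 + 4278 + 103*sqrt(2)*sqrt(8649) - 93*sqrt(2)*sqrt(8649)) + 0 = (-4738 + 4278 + 103*sqrt(2)*93 - 93*sqrt(2)*93) + 0 = (-4738 + 4278 + 9579*sqrt(2) - 8649*sqrt(2)) + 0 = (-460 + 930*sqrt(2)) + 0 = -460 + 930*sqrt(2)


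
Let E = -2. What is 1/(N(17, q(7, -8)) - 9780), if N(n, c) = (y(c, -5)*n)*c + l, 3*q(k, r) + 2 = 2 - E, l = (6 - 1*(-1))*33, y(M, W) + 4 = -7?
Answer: -3/29021 ≈ -0.00010337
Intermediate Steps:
y(M, W) = -11 (y(M, W) = -4 - 7 = -11)
l = 231 (l = (6 + 1)*33 = 7*33 = 231)
q(k, r) = ⅔ (q(k, r) = -⅔ + (2 - 1*(-2))/3 = -⅔ + (2 + 2)/3 = -⅔ + (⅓)*4 = -⅔ + 4/3 = ⅔)
N(n, c) = 231 - 11*c*n (N(n, c) = (-11*n)*c + 231 = -11*c*n + 231 = 231 - 11*c*n)
1/(N(17, q(7, -8)) - 9780) = 1/((231 - 11*⅔*17) - 9780) = 1/((231 - 374/3) - 9780) = 1/(319/3 - 9780) = 1/(-29021/3) = -3/29021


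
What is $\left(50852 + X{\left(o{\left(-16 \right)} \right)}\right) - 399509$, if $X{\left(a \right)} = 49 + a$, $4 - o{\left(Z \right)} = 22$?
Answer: $-348626$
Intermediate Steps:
$o{\left(Z \right)} = -18$ ($o{\left(Z \right)} = 4 - 22 = -18$)
$\left(50852 + X{\left(o{\left(-16 \right)} \right)}\right) - 399509 = \left(50852 + \left(49 - 18\right)\right) - 399509 = \left(50852 + 31\right) - 399509 = 50883 - 399509 = -348626$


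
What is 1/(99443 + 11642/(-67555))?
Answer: 67555/6717860223 ≈ 1.0056e-5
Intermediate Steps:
1/(99443 + 11642/(-67555)) = 1/(99443 + 11642*(-1/67555)) = 1/(99443 - 11642/67555) = 1/(6717860223/67555) = 67555/6717860223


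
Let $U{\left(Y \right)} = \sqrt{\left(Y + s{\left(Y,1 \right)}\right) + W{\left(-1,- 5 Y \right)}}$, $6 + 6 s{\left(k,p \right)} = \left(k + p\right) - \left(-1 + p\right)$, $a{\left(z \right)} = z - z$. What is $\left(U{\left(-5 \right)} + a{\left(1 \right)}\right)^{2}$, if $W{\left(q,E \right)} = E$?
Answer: $\frac{55}{3} \approx 18.333$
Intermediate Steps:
$a{\left(z \right)} = 0$
$s{\left(k,p \right)} = - \frac{5}{6} + \frac{k}{6}$ ($s{\left(k,p \right)} = -1 + \frac{\left(k + p\right) - \left(-1 + p\right)}{6} = -1 + \frac{1 + k}{6} = -1 + \left(\frac{1}{6} + \frac{k}{6}\right) = - \frac{5}{6} + \frac{k}{6}$)
$U{\left(Y \right)} = \sqrt{- \frac{5}{6} - \frac{23 Y}{6}}$ ($U{\left(Y \right)} = \sqrt{\left(Y + \left(- \frac{5}{6} + \frac{Y}{6}\right)\right) - 5 Y} = \sqrt{\left(- \frac{5}{6} + \frac{7 Y}{6}\right) - 5 Y} = \sqrt{- \frac{5}{6} - \frac{23 Y}{6}}$)
$\left(U{\left(-5 \right)} + a{\left(1 \right)}\right)^{2} = \left(\frac{\sqrt{-30 - -690}}{6} + 0\right)^{2} = \left(\frac{\sqrt{-30 + 690}}{6} + 0\right)^{2} = \left(\frac{\sqrt{660}}{6} + 0\right)^{2} = \left(\frac{2 \sqrt{165}}{6} + 0\right)^{2} = \left(\frac{\sqrt{165}}{3} + 0\right)^{2} = \left(\frac{\sqrt{165}}{3}\right)^{2} = \frac{55}{3}$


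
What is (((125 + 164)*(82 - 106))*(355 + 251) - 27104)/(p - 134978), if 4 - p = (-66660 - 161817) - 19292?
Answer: -846064/22559 ≈ -37.505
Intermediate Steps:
p = 247773 (p = 4 - ((-66660 - 161817) - 19292) = 4 - (-228477 - 19292) = 4 - 1*(-247769) = 4 + 247769 = 247773)
(((125 + 164)*(82 - 106))*(355 + 251) - 27104)/(p - 134978) = (((125 + 164)*(82 - 106))*(355 + 251) - 27104)/(247773 - 134978) = ((289*(-24))*606 - 27104)/112795 = (-6936*606 - 27104)*(1/112795) = (-4203216 - 27104)*(1/112795) = -4230320*1/112795 = -846064/22559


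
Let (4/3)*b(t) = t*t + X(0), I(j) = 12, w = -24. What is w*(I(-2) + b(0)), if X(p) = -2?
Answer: -252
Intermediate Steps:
b(t) = -3/2 + 3*t²/4 (b(t) = 3*(t*t - 2)/4 = 3*(t² - 2)/4 = 3*(-2 + t²)/4 = -3/2 + 3*t²/4)
w*(I(-2) + b(0)) = -24*(12 + (-3/2 + (¾)*0²)) = -24*(12 + (-3/2 + (¾)*0)) = -24*(12 + (-3/2 + 0)) = -24*(12 - 3/2) = -24*21/2 = -252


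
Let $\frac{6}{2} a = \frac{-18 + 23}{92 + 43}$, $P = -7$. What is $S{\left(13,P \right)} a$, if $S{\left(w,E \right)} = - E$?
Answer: $\frac{7}{81} \approx 0.08642$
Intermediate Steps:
$a = \frac{1}{81}$ ($a = \frac{\left(-18 + 23\right) \frac{1}{92 + 43}}{3} = \frac{5 \cdot \frac{1}{135}}{3} = \frac{1}{3} \cdot \frac{1}{27} = \frac{1}{81} \approx 0.012346$)
$S{\left(13,P \right)} a = \left(-1\right) \left(-7\right) \frac{1}{81} = 7 \cdot \frac{1}{81} = \frac{7}{81}$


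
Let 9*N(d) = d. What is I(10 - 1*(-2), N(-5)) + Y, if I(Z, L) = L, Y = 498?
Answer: 4477/9 ≈ 497.44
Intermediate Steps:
N(d) = d/9
I(10 - 1*(-2), N(-5)) + Y = (⅑)*(-5) + 498 = -5/9 + 498 = 4477/9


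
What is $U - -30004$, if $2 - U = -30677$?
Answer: $60683$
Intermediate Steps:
$U = 30679$ ($U = 2 - -30677 = 2 + 30677 = 30679$)
$U - -30004 = 30679 - -30004 = 30679 + 30004 = 60683$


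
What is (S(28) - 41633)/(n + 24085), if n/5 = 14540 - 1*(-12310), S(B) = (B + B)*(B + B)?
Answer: -38497/158335 ≈ -0.24314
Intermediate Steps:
S(B) = 4*B² (S(B) = (2*B)*(2*B) = 4*B²)
n = 134250 (n = 5*(14540 - 1*(-12310)) = 5*(14540 + 12310) = 5*26850 = 134250)
(S(28) - 41633)/(n + 24085) = (4*28² - 41633)/(134250 + 24085) = (4*784 - 41633)/158335 = (3136 - 41633)*(1/158335) = -38497*1/158335 = -38497/158335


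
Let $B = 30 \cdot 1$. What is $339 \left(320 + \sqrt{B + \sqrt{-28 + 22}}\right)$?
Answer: $108480 + 339 \sqrt{30 + i \sqrt{6}} \approx 1.1034 \cdot 10^{5} + 75.74 i$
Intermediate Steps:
$B = 30$
$339 \left(320 + \sqrt{B + \sqrt{-28 + 22}}\right) = 339 \left(320 + \sqrt{30 + \sqrt{-28 + 22}}\right) = 339 \left(320 + \sqrt{30 + \sqrt{-6}}\right) = 339 \left(320 + \sqrt{30 + i \sqrt{6}}\right) = 108480 + 339 \sqrt{30 + i \sqrt{6}}$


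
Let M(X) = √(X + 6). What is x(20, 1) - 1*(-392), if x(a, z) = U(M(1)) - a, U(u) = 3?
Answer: 375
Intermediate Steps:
M(X) = √(6 + X)
x(a, z) = 3 - a
x(20, 1) - 1*(-392) = (3 - 1*20) - 1*(-392) = (3 - 20) + 392 = -17 + 392 = 375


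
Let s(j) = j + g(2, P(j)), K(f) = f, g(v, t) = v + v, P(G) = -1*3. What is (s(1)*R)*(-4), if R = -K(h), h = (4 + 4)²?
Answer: 1280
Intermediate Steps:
P(G) = -3
h = 64 (h = 8² = 64)
g(v, t) = 2*v
s(j) = 4 + j (s(j) = j + 2*2 = j + 4 = 4 + j)
R = -64 (R = -1*64 = -64)
(s(1)*R)*(-4) = ((4 + 1)*(-64))*(-4) = (5*(-64))*(-4) = -320*(-4) = 1280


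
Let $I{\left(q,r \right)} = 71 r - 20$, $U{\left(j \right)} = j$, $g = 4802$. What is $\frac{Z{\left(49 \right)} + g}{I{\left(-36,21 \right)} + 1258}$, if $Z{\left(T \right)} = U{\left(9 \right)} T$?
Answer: $\frac{5243}{2729} \approx 1.9212$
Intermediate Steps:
$Z{\left(T \right)} = 9 T$
$I{\left(q,r \right)} = -20 + 71 r$
$\frac{Z{\left(49 \right)} + g}{I{\left(-36,21 \right)} + 1258} = \frac{9 \cdot 49 + 4802}{\left(-20 + 71 \cdot 21\right) + 1258} = \frac{441 + 4802}{\left(-20 + 1491\right) + 1258} = \frac{5243}{1471 + 1258} = \frac{5243}{2729}$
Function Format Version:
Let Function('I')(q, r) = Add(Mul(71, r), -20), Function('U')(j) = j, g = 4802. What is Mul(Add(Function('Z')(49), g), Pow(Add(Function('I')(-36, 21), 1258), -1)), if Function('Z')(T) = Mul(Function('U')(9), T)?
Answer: Rational(5243, 2729) ≈ 1.9212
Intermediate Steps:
Function('Z')(T) = Mul(9, T)
Function('I')(q, r) = Add(-20, Mul(71, r))
Mul(Add(Function('Z')(49), g), Pow(Add(Function('I')(-36, 21), 1258), -1)) = Mul(Add(Mul(9, 49), 4802), Pow(Add(Add(-20, Mul(71, 21)), 1258), -1)) = Mul(Add(441, 4802), Pow(Add(Add(-20, 1491), 1258), -1)) = Mul(5243, Pow(Add(1471, 1258), -1)) = Mul(5243, Pow(2729, -1)) = Mul(5243, Rational(1, 2729)) = Rational(5243, 2729)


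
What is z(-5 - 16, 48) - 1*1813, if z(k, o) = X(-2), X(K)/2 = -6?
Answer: -1825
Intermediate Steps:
X(K) = -12 (X(K) = 2*(-6) = -12)
z(k, o) = -12
z(-5 - 16, 48) - 1*1813 = -12 - 1*1813 = -12 - 1813 = -1825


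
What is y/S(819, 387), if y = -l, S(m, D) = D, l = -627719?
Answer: 627719/387 ≈ 1622.0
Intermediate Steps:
y = 627719 (y = -1*(-627719) = 627719)
y/S(819, 387) = 627719/387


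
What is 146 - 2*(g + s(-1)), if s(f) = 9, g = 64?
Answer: 0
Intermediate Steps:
146 - 2*(g + s(-1)) = 146 - 2*(64 + 9) = 146 - 2*73 = 146 - 146 = 0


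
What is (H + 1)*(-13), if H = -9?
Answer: 104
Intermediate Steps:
(H + 1)*(-13) = (-9 + 1)*(-13) = -8*(-13) = 104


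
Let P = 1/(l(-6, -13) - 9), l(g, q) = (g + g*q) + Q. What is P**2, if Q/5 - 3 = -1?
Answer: 1/5329 ≈ 0.00018765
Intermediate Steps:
Q = 10 (Q = 15 + 5*(-1) = 15 - 5 = 10)
l(g, q) = 10 + g + g*q (l(g, q) = (g + g*q) + 10 = 10 + g + g*q)
P = 1/73 (P = 1/((10 - 6 - 6*(-13)) - 9) = 1/((10 - 6 + 78) - 9) = 1/(82 - 9) = 1/73 ≈ 0.013699)
P**2 = (1/73)**2 = 1/5329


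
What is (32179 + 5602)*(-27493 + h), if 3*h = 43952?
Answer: -1455588587/3 ≈ -4.8520e+8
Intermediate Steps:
h = 43952/3 (h = (⅓)*43952 = 43952/3 ≈ 14651.)
(32179 + 5602)*(-27493 + h) = (32179 + 5602)*(-27493 + 43952/3) = 37781*(-38527/3) = -1455588587/3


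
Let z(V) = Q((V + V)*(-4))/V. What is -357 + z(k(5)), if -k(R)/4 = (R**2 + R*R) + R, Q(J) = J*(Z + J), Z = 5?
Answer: -14477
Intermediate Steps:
Q(J) = J*(5 + J)
k(R) = -8*R**2 - 4*R (k(R) = -4*((R**2 + R*R) + R) = -4*((R**2 + R**2) + R) = -4*(2*R**2 + R) = -4*(R + 2*R**2) = -8*R**2 - 4*R)
z(V) = -40 + 64*V (z(V) = (((V + V)*(-4))*(5 + (V + V)*(-4)))/V = (((2*V)*(-4))*(5 + (2*V)*(-4)))/V = ((-8*V)*(5 - 8*V))/V = (-8*V*(5 - 8*V))/V = -40 + 64*V)
-357 + z(k(5)) = -357 + (-40 + 64*(-4*5*(1 + 2*5))) = -357 + (-40 + 64*(-4*5*(1 + 10))) = -357 + (-40 + 64*(-4*5*11)) = -357 + (-40 + 64*(-220)) = -357 + (-40 - 14080) = -357 - 14120 = -14477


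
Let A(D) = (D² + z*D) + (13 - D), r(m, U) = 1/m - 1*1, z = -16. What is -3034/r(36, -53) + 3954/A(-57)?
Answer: 462265134/148085 ≈ 3121.6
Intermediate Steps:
r(m, U) = -1 + 1/m (r(m, U) = 1/m - 1 = -1 + 1/m)
A(D) = 13 + D² - 17*D (A(D) = (D² - 16*D) + (13 - D) = 13 + D² - 17*D)
-3034/r(36, -53) + 3954/A(-57) = -3034*36/(1 - 1*36) + 3954/(13 + (-57)² - 17*(-57)) = -3034*36/(1 - 36) + 3954/(13 + 3249 + 969) = -3034/((1/36)*(-35)) + 3954/4231 = -3034/(-35/36) + 3954*(1/4231) = -3034*(-36/35) + 3954/4231 = 109224/35 + 3954/4231 = 462265134/148085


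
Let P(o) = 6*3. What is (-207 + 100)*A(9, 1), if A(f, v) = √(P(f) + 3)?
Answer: -107*√21 ≈ -490.34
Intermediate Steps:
P(o) = 18
A(f, v) = √21 (A(f, v) = √(18 + 3) = √21)
(-207 + 100)*A(9, 1) = (-207 + 100)*√21 = -107*√21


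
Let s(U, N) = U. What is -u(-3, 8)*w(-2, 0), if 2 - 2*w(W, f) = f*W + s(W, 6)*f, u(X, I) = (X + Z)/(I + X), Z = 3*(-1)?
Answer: 6/5 ≈ 1.2000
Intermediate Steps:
Z = -3
u(X, I) = (-3 + X)/(I + X) (u(X, I) = (X - 3)/(I + X) = (-3 + X)/(I + X))
w(W, f) = 1 - W*f (w(W, f) = 1 - (f*W + W*f)/2 = 1 - (W*f + W*f)/2 = 1 - W*f)
-u(-3, 8)*w(-2, 0) = -(-3 - 3)/(8 - 3)*(1 - 1*(-2)*0) = --6/5*(1 + 0) = -(1/5)*(-6) = -(-6)/5 = -1*(-6/5) = 6/5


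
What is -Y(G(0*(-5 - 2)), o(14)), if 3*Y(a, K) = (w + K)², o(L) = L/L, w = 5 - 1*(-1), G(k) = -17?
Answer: -49/3 ≈ -16.333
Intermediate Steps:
w = 6 (w = 5 + 1 = 6)
o(L) = 1
Y(a, K) = (6 + K)²/3
-Y(G(0*(-5 - 2)), o(14)) = -(6 + 1)²/3 = -7²/3 = -49/3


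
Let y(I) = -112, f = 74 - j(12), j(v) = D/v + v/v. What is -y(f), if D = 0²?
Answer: 112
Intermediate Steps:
D = 0
j(v) = 1 (j(v) = 0/v + v/v = 0 + 1 = 1)
f = 73 (f = 74 - 1*1 = 74 - 1 = 73)
-y(f) = -1*(-112) = 112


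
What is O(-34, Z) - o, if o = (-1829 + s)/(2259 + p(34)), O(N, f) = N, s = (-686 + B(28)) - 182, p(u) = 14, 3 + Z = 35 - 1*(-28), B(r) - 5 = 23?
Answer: -74613/2273 ≈ -32.826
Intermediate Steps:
B(r) = 28 (B(r) = 5 + 23 = 28)
Z = 60 (Z = -3 + (35 - 1*(-28)) = -3 + (35 + 28) = -3 + 63 = 60)
s = -840 (s = (-686 + 28) - 182 = -658 - 182 = -840)
o = -2669/2273 (o = (-1829 - 840)/(2259 + 14) = -2669/2273 ≈ -1.1742)
O(-34, Z) - o = -34 - 1*(-2669/2273) = -34 + 2669/2273 = -74613/2273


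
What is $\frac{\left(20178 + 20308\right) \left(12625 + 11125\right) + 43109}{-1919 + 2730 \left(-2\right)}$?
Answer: $- \frac{961585609}{7379} \approx -1.3031 \cdot 10^{5}$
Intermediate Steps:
$\frac{\left(20178 + 20308\right) \left(12625 + 11125\right) + 43109}{-1919 + 2730 \left(-2\right)} = \frac{40486 \cdot 23750 + 43109}{-1919 - 5460} = \frac{961542500 + 43109}{-7379} = 961585609 \left(- \frac{1}{7379}\right) = - \frac{961585609}{7379}$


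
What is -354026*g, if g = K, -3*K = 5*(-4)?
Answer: -7080520/3 ≈ -2.3602e+6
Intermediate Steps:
K = 20/3 (K = -5*(-4)/3 = -⅓*(-20) = 20/3 ≈ 6.6667)
g = 20/3 ≈ 6.6667
-354026*g = -354026*20/3 = -7080520/3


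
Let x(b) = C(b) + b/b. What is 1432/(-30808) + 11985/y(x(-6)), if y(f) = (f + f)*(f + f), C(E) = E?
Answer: 9227267/77020 ≈ 119.80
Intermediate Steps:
x(b) = 1 + b (x(b) = b + b/b = b + 1 = 1 + b)
y(f) = 4*f² (y(f) = (2*f)*(2*f) = 4*f²)
1432/(-30808) + 11985/y(x(-6)) = 1432/(-30808) + 11985/((4*(1 - 6)²)) = 1432*(-1/30808) + 11985/((4*(-5)²)) = -179/3851 + 11985/((4*25)) = -179/3851 + 11985/100 = -179/3851 + 11985*(1/100) = -179/3851 + 2397/20 = 9227267/77020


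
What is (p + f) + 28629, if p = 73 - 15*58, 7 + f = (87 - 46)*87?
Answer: 31392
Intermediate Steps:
f = 3560 (f = -7 + (87 - 46)*87 = -7 + 41*87 = -7 + 3567 = 3560)
p = -797 (p = 73 - 870 = -797)
(p + f) + 28629 = (-797 + 3560) + 28629 = 2763 + 28629 = 31392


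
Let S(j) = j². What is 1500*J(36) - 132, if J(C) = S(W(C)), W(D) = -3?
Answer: 13368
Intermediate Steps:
J(C) = 9 (J(C) = (-3)² = 9)
1500*J(36) - 132 = 1500*9 - 132 = 13500 - 132 = 13368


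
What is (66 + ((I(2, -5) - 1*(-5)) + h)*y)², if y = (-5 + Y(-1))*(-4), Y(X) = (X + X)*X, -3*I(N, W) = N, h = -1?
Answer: 11236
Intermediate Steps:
I(N, W) = -N/3
Y(X) = 2*X² (Y(X) = (2*X)*X = 2*X²)
y = 12 (y = (-5 + 2*(-1)²)*(-4) = (-5 + 2*1)*(-4) = (-5 + 2)*(-4) = -3*(-4) = 12)
(66 + ((I(2, -5) - 1*(-5)) + h)*y)² = (66 + ((-⅓*2 - 1*(-5)) - 1)*12)² = (66 + ((-⅔ + 5) - 1)*12)² = (66 + (13/3 - 1)*12)² = (66 + (10/3)*12)² = (66 + 40)² = 106² = 11236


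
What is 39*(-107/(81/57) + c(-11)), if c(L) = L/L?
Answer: -26078/9 ≈ -2897.6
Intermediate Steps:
c(L) = 1
39*(-107/(81/57) + c(-11)) = 39*(-107/(81/57) + 1) = 39*(-107/(81*(1/57)) + 1) = 39*(-107/27/19 + 1) = 39*(-107*19/27 + 1) = 39*(-2033/27 + 1) = 39*(-2006/27) = -26078/9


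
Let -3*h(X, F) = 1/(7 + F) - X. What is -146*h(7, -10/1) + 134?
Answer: -2006/9 ≈ -222.89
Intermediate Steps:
h(X, F) = -1/(3*(7 + F)) + X/3 (h(X, F) = -(1/(7 + F) - X)/3 = -1/(3*(7 + F)) + X/3)
-146*h(7, -10/1) + 134 = -146*(-1 + 7*7 - 10/1*7)/(3*(7 - 10/1)) + 134 = -146*(-1 + 49 - 10*1*7)/(3*(7 - 10*1)) + 134 = -146*(-1 + 49 - 10*7)/(3*(7 - 10)) + 134 = -146*(-1 + 49 - 70)/(3*(-3)) + 134 = -146*(-1)*(-22)/(3*3) + 134 = -146*22/9 + 134 = -3212/9 + 134 = -2006/9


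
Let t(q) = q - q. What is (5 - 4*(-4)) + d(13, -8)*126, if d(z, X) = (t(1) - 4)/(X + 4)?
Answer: 147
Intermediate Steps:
t(q) = 0
d(z, X) = -4/(4 + X) (d(z, X) = (0 - 4)/(X + 4) = -4/(4 + X))
(5 - 4*(-4)) + d(13, -8)*126 = (5 - 4*(-4)) - 4/(4 - 8)*126 = (5 + 16) - 4/(-4)*126 = 21 - 4*(-¼)*126 = 21 + 1*126 = 21 + 126 = 147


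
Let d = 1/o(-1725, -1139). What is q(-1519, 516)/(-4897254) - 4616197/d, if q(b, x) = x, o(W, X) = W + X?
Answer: 10790926322463386/816209 ≈ 1.3221e+10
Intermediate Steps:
d = -1/2864 (d = 1/(-1725 - 1139) = 1/(-2864) = -1/2864 ≈ -0.00034916)
q(-1519, 516)/(-4897254) - 4616197/d = 516/(-4897254) - 4616197/(-1/2864) = 516*(-1/4897254) - 4616197*(-2864) = -86/816209 + 13220788208 = 10790926322463386/816209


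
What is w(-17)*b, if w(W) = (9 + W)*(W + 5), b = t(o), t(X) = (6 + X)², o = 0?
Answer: 3456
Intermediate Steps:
b = 36 (b = (6 + 0)² = 6² = 36)
w(W) = (5 + W)*(9 + W) (w(W) = (9 + W)*(5 + W) = (5 + W)*(9 + W))
w(-17)*b = (45 + (-17)² + 14*(-17))*36 = (45 + 289 - 238)*36 = 96*36 = 3456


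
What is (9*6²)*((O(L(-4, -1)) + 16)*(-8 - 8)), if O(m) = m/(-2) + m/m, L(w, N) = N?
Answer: -90720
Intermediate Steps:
O(m) = 1 - m/2 (O(m) = m*(-½) + 1 = -m/2 + 1 = 1 - m/2)
(9*6²)*((O(L(-4, -1)) + 16)*(-8 - 8)) = (9*6²)*(((1 - ½*(-1)) + 16)*(-8 - 8)) = (9*36)*(((1 + ½) + 16)*(-16)) = 324*((3/2 + 16)*(-16)) = 324*((35/2)*(-16)) = 324*(-280) = -90720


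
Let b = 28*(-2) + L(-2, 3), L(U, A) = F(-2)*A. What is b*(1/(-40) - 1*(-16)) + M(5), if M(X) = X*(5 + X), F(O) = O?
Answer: -18809/20 ≈ -940.45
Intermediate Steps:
L(U, A) = -2*A
b = -62 (b = 28*(-2) - 2*3 = -56 - 6 = -62)
b*(1/(-40) - 1*(-16)) + M(5) = -62*(1/(-40) - 1*(-16)) + 5*(5 + 5) = -62*(-1/40 + 16) + 5*10 = -62*639/40 + 50 = -19809/20 + 50 = -18809/20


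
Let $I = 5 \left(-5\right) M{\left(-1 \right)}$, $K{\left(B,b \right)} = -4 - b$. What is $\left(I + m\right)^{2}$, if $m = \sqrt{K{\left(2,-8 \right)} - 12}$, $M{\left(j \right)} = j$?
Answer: $617 + 100 i \sqrt{2} \approx 617.0 + 141.42 i$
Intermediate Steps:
$I = 25$ ($I = 5 \left(-5\right) \left(-1\right) = \left(-25\right) \left(-1\right) = 25$)
$m = 2 i \sqrt{2}$ ($m = \sqrt{\left(-4 - -8\right) - 12} = \sqrt{\left(-4 + 8\right) - 12} = \sqrt{4 - 12} = \sqrt{-8} = 2 i \sqrt{2} \approx 2.8284 i$)
$\left(I + m\right)^{2} = \left(25 + 2 i \sqrt{2}\right)^{2}$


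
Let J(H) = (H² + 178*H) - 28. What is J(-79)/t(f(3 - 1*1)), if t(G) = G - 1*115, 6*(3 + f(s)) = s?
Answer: 23547/353 ≈ 66.705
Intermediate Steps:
f(s) = -3 + s/6
J(H) = -28 + H² + 178*H
t(G) = -115 + G (t(G) = G - 115 = -115 + G)
J(-79)/t(f(3 - 1*1)) = (-28 + (-79)² + 178*(-79))/(-115 + (-3 + (3 - 1*1)/6)) = (-28 + 6241 - 14062)/(-115 + (-3 + (3 - 1)/6)) = -7849/(-115 + (-3 + (⅙)*2)) = -7849/(-115 + (-3 + ⅓)) = -7849/(-115 - 8/3) = -7849/(-353/3) = -7849*(-3/353) = 23547/353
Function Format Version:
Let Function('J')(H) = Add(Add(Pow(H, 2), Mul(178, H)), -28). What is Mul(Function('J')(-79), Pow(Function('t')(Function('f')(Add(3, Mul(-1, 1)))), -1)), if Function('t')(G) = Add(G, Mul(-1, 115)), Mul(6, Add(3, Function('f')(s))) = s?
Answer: Rational(23547, 353) ≈ 66.705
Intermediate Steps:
Function('f')(s) = Add(-3, Mul(Rational(1, 6), s))
Function('J')(H) = Add(-28, Pow(H, 2), Mul(178, H))
Function('t')(G) = Add(-115, G) (Function('t')(G) = Add(G, -115) = Add(-115, G))
Mul(Function('J')(-79), Pow(Function('t')(Function('f')(Add(3, Mul(-1, 1)))), -1)) = Mul(Add(-28, Pow(-79, 2), Mul(178, -79)), Pow(Add(-115, Add(-3, Mul(Rational(1, 6), Add(3, Mul(-1, 1))))), -1)) = Mul(Add(-28, 6241, -14062), Pow(Add(-115, Add(-3, Mul(Rational(1, 6), Add(3, -1)))), -1)) = Mul(-7849, Pow(Add(-115, Add(-3, Mul(Rational(1, 6), 2))), -1)) = Mul(-7849, Pow(Add(-115, Add(-3, Rational(1, 3))), -1)) = Mul(-7849, Pow(Add(-115, Rational(-8, 3)), -1)) = Mul(-7849, Pow(Rational(-353, 3), -1)) = Mul(-7849, Rational(-3, 353)) = Rational(23547, 353)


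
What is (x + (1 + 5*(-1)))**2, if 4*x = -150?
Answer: 6889/4 ≈ 1722.3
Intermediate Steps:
x = -75/2 (x = (1/4)*(-150) = -75/2 ≈ -37.500)
(x + (1 + 5*(-1)))**2 = (-75/2 + (1 + 5*(-1)))**2 = (-75/2 + (1 - 5))**2 = (-75/2 - 4)**2 = (-83/2)**2 = 6889/4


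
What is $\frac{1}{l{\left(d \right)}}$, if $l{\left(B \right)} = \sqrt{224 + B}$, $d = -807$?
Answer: $- \frac{i \sqrt{583}}{583} \approx - 0.041416 i$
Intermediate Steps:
$\frac{1}{l{\left(d \right)}} = \frac{1}{\sqrt{224 - 807}} = \frac{1}{\sqrt{-583}} = \frac{1}{i \sqrt{583}} = - \frac{i \sqrt{583}}{583}$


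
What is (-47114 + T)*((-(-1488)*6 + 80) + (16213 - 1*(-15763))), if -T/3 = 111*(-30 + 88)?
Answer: -2722485152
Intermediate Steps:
T = -19314 (T = -333*(-30 + 88) = -333*58 = -3*6438 = -19314)
(-47114 + T)*((-(-1488)*6 + 80) + (16213 - 1*(-15763))) = (-47114 - 19314)*((-(-1488)*6 + 80) + (16213 - 1*(-15763))) = -66428*((-93*(-96) + 80) + (16213 + 15763)) = -66428*((8928 + 80) + 31976) = -66428*(9008 + 31976) = -66428*40984 = -2722485152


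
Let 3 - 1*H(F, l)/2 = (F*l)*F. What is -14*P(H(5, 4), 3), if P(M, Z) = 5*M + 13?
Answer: 13398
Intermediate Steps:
H(F, l) = 6 - 2*l*F² (H(F, l) = 6 - 2*F*l*F = 6 - 2*l*F²)
P(M, Z) = 13 + 5*M
-14*P(H(5, 4), 3) = -14*(13 + 5*(6 - 2*4*5²)) = -14*(13 + 5*(6 - 2*4*25)) = -14*(13 + 5*(6 - 200)) = -14*(13 + 5*(-194)) = -14*(13 - 970) = -14*(-957) = 13398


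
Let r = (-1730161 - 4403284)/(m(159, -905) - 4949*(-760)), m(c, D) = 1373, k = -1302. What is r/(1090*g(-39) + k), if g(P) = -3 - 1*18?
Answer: 6133445/91025133696 ≈ 6.7382e-5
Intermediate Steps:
g(P) = -21 (g(P) = -3 - 18 = -21)
r = -6133445/3762613 (r = (-1730161 - 4403284)/(1373 - 4949*(-760)) = -6133445/(1373 + 3761240) = -6133445/3762613 ≈ -1.6301)
r/(1090*g(-39) + k) = -6133445/(3762613*(1090*(-21) - 1302)) = -6133445/(3762613*(-22890 - 1302)) = -6133445/3762613/(-24192) = -6133445/3762613*(-1/24192) = 6133445/91025133696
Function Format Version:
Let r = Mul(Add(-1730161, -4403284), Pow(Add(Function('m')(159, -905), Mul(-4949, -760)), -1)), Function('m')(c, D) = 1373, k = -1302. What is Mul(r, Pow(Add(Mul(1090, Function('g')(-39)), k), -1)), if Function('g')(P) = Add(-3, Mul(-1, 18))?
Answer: Rational(6133445, 91025133696) ≈ 6.7382e-5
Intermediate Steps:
Function('g')(P) = -21 (Function('g')(P) = Add(-3, -18) = -21)
r = Rational(-6133445, 3762613) (r = Mul(Add(-1730161, -4403284), Pow(Add(1373, Mul(-4949, -760)), -1)) = Mul(-6133445, Pow(Add(1373, 3761240), -1)) = Mul(-6133445, Pow(3762613, -1)) = Mul(-6133445, Rational(1, 3762613)) = Rational(-6133445, 3762613) ≈ -1.6301)
Mul(r, Pow(Add(Mul(1090, Function('g')(-39)), k), -1)) = Mul(Rational(-6133445, 3762613), Pow(Add(Mul(1090, -21), -1302), -1)) = Mul(Rational(-6133445, 3762613), Pow(Add(-22890, -1302), -1)) = Mul(Rational(-6133445, 3762613), Pow(-24192, -1)) = Mul(Rational(-6133445, 3762613), Rational(-1, 24192)) = Rational(6133445, 91025133696)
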